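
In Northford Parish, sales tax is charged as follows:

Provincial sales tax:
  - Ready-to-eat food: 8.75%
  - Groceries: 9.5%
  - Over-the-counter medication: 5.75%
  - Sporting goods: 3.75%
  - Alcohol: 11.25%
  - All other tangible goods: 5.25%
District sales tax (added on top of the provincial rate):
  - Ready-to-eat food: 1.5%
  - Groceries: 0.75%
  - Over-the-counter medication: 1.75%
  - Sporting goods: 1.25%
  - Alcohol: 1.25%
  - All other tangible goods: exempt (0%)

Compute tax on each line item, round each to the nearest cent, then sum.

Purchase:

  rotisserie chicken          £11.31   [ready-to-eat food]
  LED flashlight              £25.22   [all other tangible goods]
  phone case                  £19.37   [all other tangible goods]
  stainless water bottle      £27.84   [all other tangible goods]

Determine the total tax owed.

Rotisserie chicken £11.31: ready-to-eat food → 8.75% + 1.5% district = 10.25% → £1.16
LED flashlight £25.22: all other tangible goods → 5.25% + 0% district = 5.25% → £1.32
Phone case £19.37: all other tangible goods → 5.25% + 0% district = 5.25% → £1.02
Stainless water bottle £27.84: all other tangible goods → 5.25% + 0% district = 5.25% → £1.46
Total tax = £1.16 + £1.32 + £1.02 + £1.46 = £4.96

£4.96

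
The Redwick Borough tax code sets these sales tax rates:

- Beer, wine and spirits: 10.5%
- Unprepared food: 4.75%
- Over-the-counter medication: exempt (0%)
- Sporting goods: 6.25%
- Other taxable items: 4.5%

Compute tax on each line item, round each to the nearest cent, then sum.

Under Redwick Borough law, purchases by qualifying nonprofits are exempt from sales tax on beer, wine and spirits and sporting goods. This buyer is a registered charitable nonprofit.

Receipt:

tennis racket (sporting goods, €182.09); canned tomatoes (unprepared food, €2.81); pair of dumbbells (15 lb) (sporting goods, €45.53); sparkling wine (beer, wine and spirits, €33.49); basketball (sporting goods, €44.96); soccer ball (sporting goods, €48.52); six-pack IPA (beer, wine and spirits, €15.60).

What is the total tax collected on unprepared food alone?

Canned tomatoes €2.81: unprepared food → 4.75% → €0.13
Tax on unprepared food = €0.13

€0.13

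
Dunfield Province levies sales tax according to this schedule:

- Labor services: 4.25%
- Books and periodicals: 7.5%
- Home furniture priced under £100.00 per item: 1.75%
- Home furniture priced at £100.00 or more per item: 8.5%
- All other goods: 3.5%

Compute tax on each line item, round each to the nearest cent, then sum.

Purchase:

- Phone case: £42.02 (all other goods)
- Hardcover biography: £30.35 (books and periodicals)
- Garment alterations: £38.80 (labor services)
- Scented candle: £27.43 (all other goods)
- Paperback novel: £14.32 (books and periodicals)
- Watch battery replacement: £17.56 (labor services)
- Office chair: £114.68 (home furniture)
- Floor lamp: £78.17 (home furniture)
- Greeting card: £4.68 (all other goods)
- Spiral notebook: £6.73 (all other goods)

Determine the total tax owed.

£19.70

Phone case £42.02: all other goods → 3.5% → £1.47
Hardcover biography £30.35: books and periodicals → 7.5% → £2.28
Garment alterations £38.80: labor services → 4.25% → £1.65
Scented candle £27.43: all other goods → 3.5% → £0.96
Paperback novel £14.32: books and periodicals → 7.5% → £1.07
Watch battery replacement £17.56: labor services → 4.25% → £0.75
Office chair £114.68: home furniture, £100.00 or more → 8.5% → £9.75
Floor lamp £78.17: home furniture, under £100.00 → 1.75% → £1.37
Greeting card £4.68: all other goods → 3.5% → £0.16
Spiral notebook £6.73: all other goods → 3.5% → £0.24
Total tax = £1.47 + £2.28 + £1.65 + £0.96 + £1.07 + £0.75 + £9.75 + £1.37 + £0.16 + £0.24 = £19.70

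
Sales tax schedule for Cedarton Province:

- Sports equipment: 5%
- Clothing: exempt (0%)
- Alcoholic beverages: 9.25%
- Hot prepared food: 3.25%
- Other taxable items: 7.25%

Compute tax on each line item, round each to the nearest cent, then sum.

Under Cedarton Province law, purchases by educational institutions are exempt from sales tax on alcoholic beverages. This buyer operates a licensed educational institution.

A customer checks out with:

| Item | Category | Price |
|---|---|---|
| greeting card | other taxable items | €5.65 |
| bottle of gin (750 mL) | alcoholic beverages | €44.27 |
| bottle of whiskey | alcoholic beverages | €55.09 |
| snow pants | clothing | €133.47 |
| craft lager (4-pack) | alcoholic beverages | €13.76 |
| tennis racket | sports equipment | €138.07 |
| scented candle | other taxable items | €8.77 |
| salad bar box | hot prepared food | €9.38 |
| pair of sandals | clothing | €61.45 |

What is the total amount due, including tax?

Greeting card €5.65: other taxable items → 7.25% → €0.41
Bottle of gin (750 mL) €44.27: alcoholic beverages, buyer-exempt → 0% → €0.00
Bottle of whiskey €55.09: alcoholic beverages, buyer-exempt → 0% → €0.00
Snow pants €133.47: clothing → 0% → €0.00
Craft lager (4-pack) €13.76: alcoholic beverages, buyer-exempt → 0% → €0.00
Tennis racket €138.07: sports equipment → 5% → €6.90
Scented candle €8.77: other taxable items → 7.25% → €0.64
Salad bar box €9.38: hot prepared food → 3.25% → €0.30
Pair of sandals €61.45: clothing → 0% → €0.00
Subtotal = €469.91; tax = €8.25; total due = €478.16

€478.16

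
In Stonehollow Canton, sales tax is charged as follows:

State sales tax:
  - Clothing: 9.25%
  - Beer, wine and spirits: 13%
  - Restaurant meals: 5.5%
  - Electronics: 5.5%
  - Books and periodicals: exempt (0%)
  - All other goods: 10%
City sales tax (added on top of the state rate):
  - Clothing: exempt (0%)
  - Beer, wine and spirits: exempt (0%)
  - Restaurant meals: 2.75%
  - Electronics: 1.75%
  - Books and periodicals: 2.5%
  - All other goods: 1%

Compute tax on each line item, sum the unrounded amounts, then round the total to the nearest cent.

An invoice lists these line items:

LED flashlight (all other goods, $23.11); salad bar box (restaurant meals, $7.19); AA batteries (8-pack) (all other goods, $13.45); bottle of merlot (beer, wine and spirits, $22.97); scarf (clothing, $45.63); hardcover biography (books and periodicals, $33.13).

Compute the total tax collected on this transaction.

$12.65

LED flashlight $23.11: all other goods → 10% + 1% city = 11% → $2.5421
Salad bar box $7.19: restaurant meals → 5.5% + 2.75% city = 8.25% → $0.593175
AA batteries (8-pack) $13.45: all other goods → 10% + 1% city = 11% → $1.4795
Bottle of merlot $22.97: beer, wine and spirits → 13% + 0% city = 13% → $2.9861
Scarf $45.63: clothing → 9.25% + 0% city = 9.25% → $4.220775
Hardcover biography $33.13: books and periodicals → 0% + 2.5% city = 2.5% → $0.82825
Unrounded tax sum = $12.6499 → $12.65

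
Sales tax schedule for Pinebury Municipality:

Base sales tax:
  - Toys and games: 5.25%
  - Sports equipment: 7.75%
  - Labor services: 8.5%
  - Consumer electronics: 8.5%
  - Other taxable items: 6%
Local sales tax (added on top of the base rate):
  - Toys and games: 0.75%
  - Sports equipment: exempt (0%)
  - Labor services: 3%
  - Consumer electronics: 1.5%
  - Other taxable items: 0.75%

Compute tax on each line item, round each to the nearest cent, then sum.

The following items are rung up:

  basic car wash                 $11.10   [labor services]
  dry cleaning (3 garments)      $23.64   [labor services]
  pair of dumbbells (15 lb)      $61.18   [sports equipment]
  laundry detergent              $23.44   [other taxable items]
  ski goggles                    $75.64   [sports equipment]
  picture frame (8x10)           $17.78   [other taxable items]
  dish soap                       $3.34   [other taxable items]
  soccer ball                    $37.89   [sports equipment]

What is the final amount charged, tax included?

$274.56

Basic car wash $11.10: labor services → 8.5% + 3% local = 11.5% → $1.28
Dry cleaning (3 garments) $23.64: labor services → 8.5% + 3% local = 11.5% → $2.72
Pair of dumbbells (15 lb) $61.18: sports equipment → 7.75% + 0% local = 7.75% → $4.74
Laundry detergent $23.44: other taxable items → 6% + 0.75% local = 6.75% → $1.58
Ski goggles $75.64: sports equipment → 7.75% + 0% local = 7.75% → $5.86
Picture frame (8x10) $17.78: other taxable items → 6% + 0.75% local = 6.75% → $1.20
Dish soap $3.34: other taxable items → 6% + 0.75% local = 6.75% → $0.23
Soccer ball $37.89: sports equipment → 7.75% + 0% local = 7.75% → $2.94
Subtotal = $254.01; tax = $20.55; total due = $274.56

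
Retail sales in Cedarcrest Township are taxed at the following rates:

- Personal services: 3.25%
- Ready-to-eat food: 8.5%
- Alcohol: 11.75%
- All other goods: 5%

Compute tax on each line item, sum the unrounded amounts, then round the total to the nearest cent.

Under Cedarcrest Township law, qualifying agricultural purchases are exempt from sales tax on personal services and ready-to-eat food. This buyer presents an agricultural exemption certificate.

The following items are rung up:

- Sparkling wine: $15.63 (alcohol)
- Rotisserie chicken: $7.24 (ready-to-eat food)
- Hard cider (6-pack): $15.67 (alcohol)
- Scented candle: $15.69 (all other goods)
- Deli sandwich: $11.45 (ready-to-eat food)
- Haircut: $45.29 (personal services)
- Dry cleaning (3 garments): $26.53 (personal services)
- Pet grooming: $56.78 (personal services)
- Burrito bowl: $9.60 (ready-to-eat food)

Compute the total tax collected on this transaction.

$4.46

Sparkling wine $15.63: alcohol → 11.75% → $1.836525
Rotisserie chicken $7.24: ready-to-eat food, buyer-exempt → 0% → $0.00
Hard cider (6-pack) $15.67: alcohol → 11.75% → $1.841225
Scented candle $15.69: all other goods → 5% → $0.7845
Deli sandwich $11.45: ready-to-eat food, buyer-exempt → 0% → $0.00
Haircut $45.29: personal services, buyer-exempt → 0% → $0.00
Dry cleaning (3 garments) $26.53: personal services, buyer-exempt → 0% → $0.00
Pet grooming $56.78: personal services, buyer-exempt → 0% → $0.00
Burrito bowl $9.60: ready-to-eat food, buyer-exempt → 0% → $0.00
Unrounded tax sum = $4.46225 → $4.46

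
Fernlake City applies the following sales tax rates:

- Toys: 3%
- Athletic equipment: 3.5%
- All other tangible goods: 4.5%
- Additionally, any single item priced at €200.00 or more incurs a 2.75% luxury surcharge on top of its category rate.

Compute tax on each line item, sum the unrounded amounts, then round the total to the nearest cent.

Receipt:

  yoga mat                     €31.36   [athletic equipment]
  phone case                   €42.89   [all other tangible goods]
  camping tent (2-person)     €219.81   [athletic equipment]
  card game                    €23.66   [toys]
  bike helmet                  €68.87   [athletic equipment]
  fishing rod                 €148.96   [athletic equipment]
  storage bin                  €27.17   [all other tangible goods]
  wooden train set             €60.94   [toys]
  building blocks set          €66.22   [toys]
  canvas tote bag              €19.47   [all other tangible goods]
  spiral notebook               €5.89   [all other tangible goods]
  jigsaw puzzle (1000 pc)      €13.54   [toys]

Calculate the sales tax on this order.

€31.68

Yoga mat €31.36: athletic equipment → 3.5% → €1.0976
Phone case €42.89: all other tangible goods → 4.5% → €1.93005
Camping tent (2-person) €219.81: athletic equipment → 3.5% + 2.75% surcharge = 6.25% → €13.738125
Card game €23.66: toys → 3% → €0.7098
Bike helmet €68.87: athletic equipment → 3.5% → €2.41045
Fishing rod €148.96: athletic equipment → 3.5% → €5.2136
Storage bin €27.17: all other tangible goods → 4.5% → €1.22265
Wooden train set €60.94: toys → 3% → €1.8282
Building blocks set €66.22: toys → 3% → €1.9866
Canvas tote bag €19.47: all other tangible goods → 4.5% → €0.87615
Spiral notebook €5.89: all other tangible goods → 4.5% → €0.26505
Jigsaw puzzle (1000 pc) €13.54: toys → 3% → €0.4062
Unrounded tax sum = €31.684475 → €31.68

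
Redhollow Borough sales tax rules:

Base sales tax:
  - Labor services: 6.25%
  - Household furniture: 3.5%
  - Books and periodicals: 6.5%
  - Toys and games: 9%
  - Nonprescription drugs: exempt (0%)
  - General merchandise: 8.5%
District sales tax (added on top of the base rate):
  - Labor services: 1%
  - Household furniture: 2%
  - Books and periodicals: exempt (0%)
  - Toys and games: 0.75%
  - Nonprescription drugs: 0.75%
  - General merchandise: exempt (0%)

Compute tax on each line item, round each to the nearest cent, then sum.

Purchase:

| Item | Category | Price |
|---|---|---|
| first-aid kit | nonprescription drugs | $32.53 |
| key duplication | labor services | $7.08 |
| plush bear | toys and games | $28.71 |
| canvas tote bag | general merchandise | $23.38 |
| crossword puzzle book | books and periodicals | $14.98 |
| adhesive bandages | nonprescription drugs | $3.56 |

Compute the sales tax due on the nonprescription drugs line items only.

$0.27

First-aid kit $32.53: nonprescription drugs → 0% + 0.75% district = 0.75% → $0.24
Adhesive bandages $3.56: nonprescription drugs → 0% + 0.75% district = 0.75% → $0.03
Tax on nonprescription drugs = $0.24 + $0.03 = $0.27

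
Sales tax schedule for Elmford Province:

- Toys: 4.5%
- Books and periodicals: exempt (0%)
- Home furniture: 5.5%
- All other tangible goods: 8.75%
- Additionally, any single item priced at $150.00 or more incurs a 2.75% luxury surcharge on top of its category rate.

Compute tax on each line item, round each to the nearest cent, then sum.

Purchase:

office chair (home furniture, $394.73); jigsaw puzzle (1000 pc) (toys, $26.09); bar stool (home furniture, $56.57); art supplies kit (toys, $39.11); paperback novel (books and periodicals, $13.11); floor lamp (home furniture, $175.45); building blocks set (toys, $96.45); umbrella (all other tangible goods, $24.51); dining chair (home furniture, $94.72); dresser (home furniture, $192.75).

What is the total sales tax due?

Office chair $394.73: home furniture → 5.5% + 2.75% surcharge = 8.25% → $32.57
Jigsaw puzzle (1000 pc) $26.09: toys → 4.5% → $1.17
Bar stool $56.57: home furniture → 5.5% → $3.11
Art supplies kit $39.11: toys → 4.5% → $1.76
Paperback novel $13.11: books and periodicals → 0% → $0.00
Floor lamp $175.45: home furniture → 5.5% + 2.75% surcharge = 8.25% → $14.47
Building blocks set $96.45: toys → 4.5% → $4.34
Umbrella $24.51: all other tangible goods → 8.75% → $2.14
Dining chair $94.72: home furniture → 5.5% → $5.21
Dresser $192.75: home furniture → 5.5% + 2.75% surcharge = 8.25% → $15.90
Total tax = $32.57 + $1.17 + $3.11 + $1.76 + $14.47 + $4.34 + $2.14 + $5.21 + $15.90 = $80.67

$80.67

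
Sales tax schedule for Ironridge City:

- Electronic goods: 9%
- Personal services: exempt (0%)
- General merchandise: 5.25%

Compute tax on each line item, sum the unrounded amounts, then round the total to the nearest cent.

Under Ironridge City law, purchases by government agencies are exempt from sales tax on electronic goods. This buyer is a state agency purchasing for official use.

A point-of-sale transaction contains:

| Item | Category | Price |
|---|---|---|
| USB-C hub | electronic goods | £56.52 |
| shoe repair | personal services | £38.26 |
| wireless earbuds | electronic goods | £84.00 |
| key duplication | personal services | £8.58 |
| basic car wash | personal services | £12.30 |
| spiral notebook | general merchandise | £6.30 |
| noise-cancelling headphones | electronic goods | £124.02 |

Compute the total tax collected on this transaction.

USB-C hub £56.52: electronic goods, buyer-exempt → 0% → £0.00
Shoe repair £38.26: personal services → 0% → £0.00
Wireless earbuds £84.00: electronic goods, buyer-exempt → 0% → £0.00
Key duplication £8.58: personal services → 0% → £0.00
Basic car wash £12.30: personal services → 0% → £0.00
Spiral notebook £6.30: general merchandise → 5.25% → £0.33075
Noise-cancelling headphones £124.02: electronic goods, buyer-exempt → 0% → £0.00
Unrounded tax sum = £0.33075 → £0.33

£0.33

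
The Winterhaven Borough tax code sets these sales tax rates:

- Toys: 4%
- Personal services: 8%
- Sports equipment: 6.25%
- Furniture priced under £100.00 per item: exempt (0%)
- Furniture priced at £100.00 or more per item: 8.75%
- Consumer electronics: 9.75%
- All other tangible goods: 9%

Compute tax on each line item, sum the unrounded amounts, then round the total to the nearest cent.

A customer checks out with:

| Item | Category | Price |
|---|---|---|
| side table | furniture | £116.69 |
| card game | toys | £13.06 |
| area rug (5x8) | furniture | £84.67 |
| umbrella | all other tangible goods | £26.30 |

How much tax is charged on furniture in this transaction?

£10.21

Side table £116.69: furniture, £100.00 or more → 8.75% → £10.210375
Area rug (5x8) £84.67: furniture, under £100.00 → 0% → £0.00
Tax on furniture: unrounded sum = £10.210375 → £10.21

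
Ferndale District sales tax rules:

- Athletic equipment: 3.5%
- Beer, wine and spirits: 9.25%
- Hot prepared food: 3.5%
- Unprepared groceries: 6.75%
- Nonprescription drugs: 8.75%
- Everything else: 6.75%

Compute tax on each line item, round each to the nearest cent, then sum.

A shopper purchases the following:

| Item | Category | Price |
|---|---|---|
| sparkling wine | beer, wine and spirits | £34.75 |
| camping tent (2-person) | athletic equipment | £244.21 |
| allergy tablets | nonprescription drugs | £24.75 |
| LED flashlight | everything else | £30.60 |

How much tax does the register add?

£16.00

Sparkling wine £34.75: beer, wine and spirits → 9.25% → £3.21
Camping tent (2-person) £244.21: athletic equipment → 3.5% → £8.55
Allergy tablets £24.75: nonprescription drugs → 8.75% → £2.17
LED flashlight £30.60: everything else → 6.75% → £2.07
Total tax = £3.21 + £8.55 + £2.17 + £2.07 = £16.00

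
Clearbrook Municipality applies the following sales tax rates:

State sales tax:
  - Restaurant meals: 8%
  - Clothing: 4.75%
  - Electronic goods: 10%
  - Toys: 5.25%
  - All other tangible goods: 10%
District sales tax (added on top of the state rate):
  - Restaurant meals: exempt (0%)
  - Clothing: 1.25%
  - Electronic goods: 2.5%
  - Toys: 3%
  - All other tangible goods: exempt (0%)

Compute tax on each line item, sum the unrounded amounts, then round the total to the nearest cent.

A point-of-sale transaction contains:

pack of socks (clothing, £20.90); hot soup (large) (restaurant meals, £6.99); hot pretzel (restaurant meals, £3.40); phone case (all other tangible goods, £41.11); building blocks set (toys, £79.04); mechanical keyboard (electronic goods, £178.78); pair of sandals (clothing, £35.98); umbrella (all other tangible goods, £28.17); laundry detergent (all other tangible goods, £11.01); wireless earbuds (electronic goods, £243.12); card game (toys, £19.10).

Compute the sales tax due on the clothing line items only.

Pack of socks £20.90: clothing → 4.75% + 1.25% district = 6% → £1.254
Pair of sandals £35.98: clothing → 4.75% + 1.25% district = 6% → £2.1588
Tax on clothing: unrounded sum = £3.4128 → £3.41

£3.41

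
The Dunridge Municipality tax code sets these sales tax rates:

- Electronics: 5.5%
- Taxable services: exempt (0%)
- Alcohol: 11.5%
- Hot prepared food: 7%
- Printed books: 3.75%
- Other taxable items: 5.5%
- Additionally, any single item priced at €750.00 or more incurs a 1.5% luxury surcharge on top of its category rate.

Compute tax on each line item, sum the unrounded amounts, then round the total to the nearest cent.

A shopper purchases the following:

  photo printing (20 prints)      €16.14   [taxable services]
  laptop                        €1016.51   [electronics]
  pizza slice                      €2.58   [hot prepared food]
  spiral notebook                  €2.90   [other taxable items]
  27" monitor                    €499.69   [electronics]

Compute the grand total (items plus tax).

Photo printing (20 prints) €16.14: taxable services → 0% → €0.00
Laptop €1016.51: electronics → 5.5% + 1.5% surcharge = 7% → €71.1557
Pizza slice €2.58: hot prepared food → 7% → €0.1806
Spiral notebook €2.90: other taxable items → 5.5% → €0.1595
27" monitor €499.69: electronics → 5.5% → €27.48295
Subtotal = €1537.82; unrounded tax = €98.97875 → €98.98; total due = €1636.80

€1636.80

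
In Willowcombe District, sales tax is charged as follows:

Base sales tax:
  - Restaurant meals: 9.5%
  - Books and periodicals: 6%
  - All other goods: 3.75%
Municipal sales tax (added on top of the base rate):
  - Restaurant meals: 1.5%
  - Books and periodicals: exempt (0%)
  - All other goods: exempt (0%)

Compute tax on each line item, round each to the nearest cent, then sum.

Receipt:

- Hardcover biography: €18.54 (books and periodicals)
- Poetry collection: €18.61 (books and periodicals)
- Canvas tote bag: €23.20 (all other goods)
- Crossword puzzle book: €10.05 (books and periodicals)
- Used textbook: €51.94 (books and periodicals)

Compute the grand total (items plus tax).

€129.16

Hardcover biography €18.54: books and periodicals → 6% + 0% municipal = 6% → €1.11
Poetry collection €18.61: books and periodicals → 6% + 0% municipal = 6% → €1.12
Canvas tote bag €23.20: all other goods → 3.75% + 0% municipal = 3.75% → €0.87
Crossword puzzle book €10.05: books and periodicals → 6% + 0% municipal = 6% → €0.60
Used textbook €51.94: books and periodicals → 6% + 0% municipal = 6% → €3.12
Subtotal = €122.34; tax = €6.82; total due = €129.16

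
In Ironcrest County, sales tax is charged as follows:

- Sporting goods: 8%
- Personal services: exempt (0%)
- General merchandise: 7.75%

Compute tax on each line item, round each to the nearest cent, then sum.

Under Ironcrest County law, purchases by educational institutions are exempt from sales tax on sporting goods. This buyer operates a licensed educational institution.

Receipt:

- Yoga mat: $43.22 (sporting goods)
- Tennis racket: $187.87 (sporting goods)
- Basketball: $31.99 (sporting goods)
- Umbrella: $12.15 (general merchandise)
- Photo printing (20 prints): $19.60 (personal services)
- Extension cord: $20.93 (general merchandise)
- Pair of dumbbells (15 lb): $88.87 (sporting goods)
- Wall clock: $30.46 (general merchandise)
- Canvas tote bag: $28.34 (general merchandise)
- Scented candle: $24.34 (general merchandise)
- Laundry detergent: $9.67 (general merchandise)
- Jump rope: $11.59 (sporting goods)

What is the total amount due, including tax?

Yoga mat $43.22: sporting goods, buyer-exempt → 0% → $0.00
Tennis racket $187.87: sporting goods, buyer-exempt → 0% → $0.00
Basketball $31.99: sporting goods, buyer-exempt → 0% → $0.00
Umbrella $12.15: general merchandise → 7.75% → $0.94
Photo printing (20 prints) $19.60: personal services → 0% → $0.00
Extension cord $20.93: general merchandise → 7.75% → $1.62
Pair of dumbbells (15 lb) $88.87: sporting goods, buyer-exempt → 0% → $0.00
Wall clock $30.46: general merchandise → 7.75% → $2.36
Canvas tote bag $28.34: general merchandise → 7.75% → $2.20
Scented candle $24.34: general merchandise → 7.75% → $1.89
Laundry detergent $9.67: general merchandise → 7.75% → $0.75
Jump rope $11.59: sporting goods, buyer-exempt → 0% → $0.00
Subtotal = $509.03; tax = $9.76; total due = $518.79

$518.79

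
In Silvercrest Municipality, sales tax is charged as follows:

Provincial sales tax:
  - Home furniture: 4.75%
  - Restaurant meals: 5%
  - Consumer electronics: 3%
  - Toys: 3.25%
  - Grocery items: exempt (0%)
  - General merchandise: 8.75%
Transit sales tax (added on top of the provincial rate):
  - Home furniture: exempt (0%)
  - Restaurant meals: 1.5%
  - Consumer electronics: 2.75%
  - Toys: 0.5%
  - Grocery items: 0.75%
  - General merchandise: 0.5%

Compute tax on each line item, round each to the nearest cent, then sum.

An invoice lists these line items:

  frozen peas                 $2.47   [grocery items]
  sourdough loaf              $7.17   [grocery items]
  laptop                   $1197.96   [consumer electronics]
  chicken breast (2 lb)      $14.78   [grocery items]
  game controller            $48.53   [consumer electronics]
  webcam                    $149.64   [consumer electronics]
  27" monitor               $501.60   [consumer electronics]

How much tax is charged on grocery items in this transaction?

$0.18

Frozen peas $2.47: grocery items → 0% + 0.75% transit = 0.75% → $0.02
Sourdough loaf $7.17: grocery items → 0% + 0.75% transit = 0.75% → $0.05
Chicken breast (2 lb) $14.78: grocery items → 0% + 0.75% transit = 0.75% → $0.11
Tax on grocery items = $0.02 + $0.05 + $0.11 = $0.18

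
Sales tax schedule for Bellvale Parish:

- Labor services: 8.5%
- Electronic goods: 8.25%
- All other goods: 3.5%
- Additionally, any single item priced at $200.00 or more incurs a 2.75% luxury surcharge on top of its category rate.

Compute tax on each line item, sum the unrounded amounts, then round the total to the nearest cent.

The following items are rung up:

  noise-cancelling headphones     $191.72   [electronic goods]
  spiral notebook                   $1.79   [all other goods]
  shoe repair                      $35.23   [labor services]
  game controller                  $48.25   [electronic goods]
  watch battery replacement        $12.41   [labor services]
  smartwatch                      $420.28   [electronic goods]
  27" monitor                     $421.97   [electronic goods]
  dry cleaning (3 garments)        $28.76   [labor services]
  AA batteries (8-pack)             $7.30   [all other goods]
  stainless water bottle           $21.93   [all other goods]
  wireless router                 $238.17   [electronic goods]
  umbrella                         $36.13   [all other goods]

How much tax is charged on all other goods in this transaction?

Spiral notebook $1.79: all other goods → 3.5% → $0.06265
AA batteries (8-pack) $7.30: all other goods → 3.5% → $0.2555
Stainless water bottle $21.93: all other goods → 3.5% → $0.76755
Umbrella $36.13: all other goods → 3.5% → $1.26455
Tax on all other goods: unrounded sum = $2.35025 → $2.35

$2.35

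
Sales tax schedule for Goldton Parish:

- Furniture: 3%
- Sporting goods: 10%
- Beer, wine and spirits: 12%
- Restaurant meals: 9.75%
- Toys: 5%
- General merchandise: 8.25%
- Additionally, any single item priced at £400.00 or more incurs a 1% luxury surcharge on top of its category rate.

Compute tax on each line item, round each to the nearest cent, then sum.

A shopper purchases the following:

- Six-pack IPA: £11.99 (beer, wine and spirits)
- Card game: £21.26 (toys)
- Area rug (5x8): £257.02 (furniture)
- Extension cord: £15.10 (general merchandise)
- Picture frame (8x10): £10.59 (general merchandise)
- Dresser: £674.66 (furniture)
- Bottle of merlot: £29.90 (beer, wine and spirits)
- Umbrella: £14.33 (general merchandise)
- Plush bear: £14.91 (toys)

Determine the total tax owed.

£44.84

Six-pack IPA £11.99: beer, wine and spirits → 12% → £1.44
Card game £21.26: toys → 5% → £1.06
Area rug (5x8) £257.02: furniture → 3% → £7.71
Extension cord £15.10: general merchandise → 8.25% → £1.25
Picture frame (8x10) £10.59: general merchandise → 8.25% → £0.87
Dresser £674.66: furniture → 3% + 1% surcharge = 4% → £26.99
Bottle of merlot £29.90: beer, wine and spirits → 12% → £3.59
Umbrella £14.33: general merchandise → 8.25% → £1.18
Plush bear £14.91: toys → 5% → £0.75
Total tax = £1.44 + £1.06 + £7.71 + £1.25 + £0.87 + £26.99 + £3.59 + £1.18 + £0.75 = £44.84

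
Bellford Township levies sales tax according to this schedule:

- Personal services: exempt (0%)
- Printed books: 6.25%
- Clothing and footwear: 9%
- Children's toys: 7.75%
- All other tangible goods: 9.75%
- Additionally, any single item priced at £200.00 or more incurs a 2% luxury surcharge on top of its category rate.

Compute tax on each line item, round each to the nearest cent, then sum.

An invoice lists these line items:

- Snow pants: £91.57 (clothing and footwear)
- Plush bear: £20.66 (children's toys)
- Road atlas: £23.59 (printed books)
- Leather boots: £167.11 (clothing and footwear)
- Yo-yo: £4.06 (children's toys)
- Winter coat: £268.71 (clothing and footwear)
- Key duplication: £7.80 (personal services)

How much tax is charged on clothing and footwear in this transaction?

Snow pants £91.57: clothing and footwear → 9% → £8.24
Leather boots £167.11: clothing and footwear → 9% → £15.04
Winter coat £268.71: clothing and footwear → 9% + 2% surcharge = 11% → £29.56
Tax on clothing and footwear = £8.24 + £15.04 + £29.56 = £52.84

£52.84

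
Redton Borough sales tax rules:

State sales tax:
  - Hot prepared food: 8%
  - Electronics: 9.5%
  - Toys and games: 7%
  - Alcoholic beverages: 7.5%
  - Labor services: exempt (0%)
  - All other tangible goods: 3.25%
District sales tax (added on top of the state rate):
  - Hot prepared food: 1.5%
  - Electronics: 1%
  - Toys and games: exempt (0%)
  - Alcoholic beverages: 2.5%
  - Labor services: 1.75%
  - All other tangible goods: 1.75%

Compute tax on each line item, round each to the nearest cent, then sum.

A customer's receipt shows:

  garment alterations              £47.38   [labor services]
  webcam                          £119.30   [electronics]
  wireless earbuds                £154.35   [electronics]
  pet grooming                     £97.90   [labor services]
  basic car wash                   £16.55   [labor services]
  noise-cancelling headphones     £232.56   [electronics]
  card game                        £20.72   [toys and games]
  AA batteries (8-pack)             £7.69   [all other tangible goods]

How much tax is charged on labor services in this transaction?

£2.83

Garment alterations £47.38: labor services → 0% + 1.75% district = 1.75% → £0.83
Pet grooming £97.90: labor services → 0% + 1.75% district = 1.75% → £1.71
Basic car wash £16.55: labor services → 0% + 1.75% district = 1.75% → £0.29
Tax on labor services = £0.83 + £1.71 + £0.29 = £2.83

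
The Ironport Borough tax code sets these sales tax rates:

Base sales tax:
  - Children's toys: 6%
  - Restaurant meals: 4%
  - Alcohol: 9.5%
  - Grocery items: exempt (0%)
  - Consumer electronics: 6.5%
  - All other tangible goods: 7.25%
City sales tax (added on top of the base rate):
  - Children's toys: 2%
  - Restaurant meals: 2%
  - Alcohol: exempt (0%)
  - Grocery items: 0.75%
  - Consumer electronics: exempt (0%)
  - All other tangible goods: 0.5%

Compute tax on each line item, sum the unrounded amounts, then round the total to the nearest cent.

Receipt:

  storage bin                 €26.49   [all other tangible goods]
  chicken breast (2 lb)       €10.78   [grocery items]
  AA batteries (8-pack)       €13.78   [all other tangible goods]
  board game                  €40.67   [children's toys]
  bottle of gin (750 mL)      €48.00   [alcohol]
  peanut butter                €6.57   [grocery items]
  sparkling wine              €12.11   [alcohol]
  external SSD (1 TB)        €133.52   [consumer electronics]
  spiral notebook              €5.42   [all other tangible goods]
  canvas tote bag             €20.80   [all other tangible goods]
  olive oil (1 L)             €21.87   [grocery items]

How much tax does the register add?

€23.09

Storage bin €26.49: all other tangible goods → 7.25% + 0.5% city = 7.75% → €2.052975
Chicken breast (2 lb) €10.78: grocery items → 0% + 0.75% city = 0.75% → €0.08085
AA batteries (8-pack) €13.78: all other tangible goods → 7.25% + 0.5% city = 7.75% → €1.06795
Board game €40.67: children's toys → 6% + 2% city = 8% → €3.2536
Bottle of gin (750 mL) €48.00: alcohol → 9.5% + 0% city = 9.5% → €4.56
Peanut butter €6.57: grocery items → 0% + 0.75% city = 0.75% → €0.049275
Sparkling wine €12.11: alcohol → 9.5% + 0% city = 9.5% → €1.15045
External SSD (1 TB) €133.52: consumer electronics → 6.5% + 0% city = 6.5% → €8.6788
Spiral notebook €5.42: all other tangible goods → 7.25% + 0.5% city = 7.75% → €0.42005
Canvas tote bag €20.80: all other tangible goods → 7.25% + 0.5% city = 7.75% → €1.612
Olive oil (1 L) €21.87: grocery items → 0% + 0.75% city = 0.75% → €0.164025
Unrounded tax sum = €23.089975 → €23.09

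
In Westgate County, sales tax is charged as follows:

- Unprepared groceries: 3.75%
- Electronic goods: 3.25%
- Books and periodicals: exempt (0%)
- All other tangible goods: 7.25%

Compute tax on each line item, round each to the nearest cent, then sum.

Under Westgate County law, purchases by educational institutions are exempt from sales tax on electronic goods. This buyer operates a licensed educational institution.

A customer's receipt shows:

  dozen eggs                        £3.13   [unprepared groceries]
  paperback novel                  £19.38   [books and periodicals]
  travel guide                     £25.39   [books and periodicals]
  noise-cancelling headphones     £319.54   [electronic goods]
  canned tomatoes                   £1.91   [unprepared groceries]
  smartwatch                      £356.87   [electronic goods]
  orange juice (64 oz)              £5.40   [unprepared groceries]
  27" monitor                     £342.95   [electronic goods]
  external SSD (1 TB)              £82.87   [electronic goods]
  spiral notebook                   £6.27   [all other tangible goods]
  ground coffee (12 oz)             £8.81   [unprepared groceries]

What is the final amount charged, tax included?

Dozen eggs £3.13: unprepared groceries → 3.75% → £0.12
Paperback novel £19.38: books and periodicals → 0% → £0.00
Travel guide £25.39: books and periodicals → 0% → £0.00
Noise-cancelling headphones £319.54: electronic goods, buyer-exempt → 0% → £0.00
Canned tomatoes £1.91: unprepared groceries → 3.75% → £0.07
Smartwatch £356.87: electronic goods, buyer-exempt → 0% → £0.00
Orange juice (64 oz) £5.40: unprepared groceries → 3.75% → £0.20
27" monitor £342.95: electronic goods, buyer-exempt → 0% → £0.00
External SSD (1 TB) £82.87: electronic goods, buyer-exempt → 0% → £0.00
Spiral notebook £6.27: all other tangible goods → 7.25% → £0.45
Ground coffee (12 oz) £8.81: unprepared groceries → 3.75% → £0.33
Subtotal = £1172.52; tax = £1.17; total due = £1173.69

£1173.69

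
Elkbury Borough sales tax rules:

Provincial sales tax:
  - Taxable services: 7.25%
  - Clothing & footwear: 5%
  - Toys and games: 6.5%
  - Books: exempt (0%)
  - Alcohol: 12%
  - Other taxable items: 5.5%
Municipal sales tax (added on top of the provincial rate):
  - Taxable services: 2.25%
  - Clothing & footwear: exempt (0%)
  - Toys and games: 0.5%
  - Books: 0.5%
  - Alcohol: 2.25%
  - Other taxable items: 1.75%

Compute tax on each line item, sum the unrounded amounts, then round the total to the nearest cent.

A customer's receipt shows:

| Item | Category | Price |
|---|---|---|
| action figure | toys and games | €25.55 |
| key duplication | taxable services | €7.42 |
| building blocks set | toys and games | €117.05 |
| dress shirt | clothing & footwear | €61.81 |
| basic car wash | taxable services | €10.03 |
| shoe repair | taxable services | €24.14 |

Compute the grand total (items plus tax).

€263.02

Action figure €25.55: toys and games → 6.5% + 0.5% municipal = 7% → €1.7885
Key duplication €7.42: taxable services → 7.25% + 2.25% municipal = 9.5% → €0.7049
Building blocks set €117.05: toys and games → 6.5% + 0.5% municipal = 7% → €8.1935
Dress shirt €61.81: clothing & footwear → 5% + 0% municipal = 5% → €3.0905
Basic car wash €10.03: taxable services → 7.25% + 2.25% municipal = 9.5% → €0.95285
Shoe repair €24.14: taxable services → 7.25% + 2.25% municipal = 9.5% → €2.2933
Subtotal = €246.00; unrounded tax = €17.02355 → €17.02; total due = €263.02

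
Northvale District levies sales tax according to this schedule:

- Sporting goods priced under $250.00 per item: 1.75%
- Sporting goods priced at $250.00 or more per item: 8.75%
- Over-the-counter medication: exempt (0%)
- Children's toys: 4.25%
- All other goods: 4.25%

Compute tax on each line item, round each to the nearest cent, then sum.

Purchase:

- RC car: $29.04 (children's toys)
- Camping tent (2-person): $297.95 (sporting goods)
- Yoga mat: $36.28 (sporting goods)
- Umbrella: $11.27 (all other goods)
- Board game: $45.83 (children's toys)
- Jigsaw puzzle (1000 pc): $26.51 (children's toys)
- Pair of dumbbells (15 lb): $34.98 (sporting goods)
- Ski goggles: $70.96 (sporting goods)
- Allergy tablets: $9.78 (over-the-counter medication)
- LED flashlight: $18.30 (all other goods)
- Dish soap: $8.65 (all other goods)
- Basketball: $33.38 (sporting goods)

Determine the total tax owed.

RC car $29.04: children's toys → 4.25% → $1.23
Camping tent (2-person) $297.95: sporting goods, $250.00 or more → 8.75% → $26.07
Yoga mat $36.28: sporting goods, under $250.00 → 1.75% → $0.63
Umbrella $11.27: all other goods → 4.25% → $0.48
Board game $45.83: children's toys → 4.25% → $1.95
Jigsaw puzzle (1000 pc) $26.51: children's toys → 4.25% → $1.13
Pair of dumbbells (15 lb) $34.98: sporting goods, under $250.00 → 1.75% → $0.61
Ski goggles $70.96: sporting goods, under $250.00 → 1.75% → $1.24
Allergy tablets $9.78: over-the-counter medication → 0% → $0.00
LED flashlight $18.30: all other goods → 4.25% → $0.78
Dish soap $8.65: all other goods → 4.25% → $0.37
Basketball $33.38: sporting goods, under $250.00 → 1.75% → $0.58
Total tax = $1.23 + $26.07 + $0.63 + $0.48 + $1.95 + $1.13 + $0.61 + $1.24 + $0.78 + $0.37 + $0.58 = $35.07

$35.07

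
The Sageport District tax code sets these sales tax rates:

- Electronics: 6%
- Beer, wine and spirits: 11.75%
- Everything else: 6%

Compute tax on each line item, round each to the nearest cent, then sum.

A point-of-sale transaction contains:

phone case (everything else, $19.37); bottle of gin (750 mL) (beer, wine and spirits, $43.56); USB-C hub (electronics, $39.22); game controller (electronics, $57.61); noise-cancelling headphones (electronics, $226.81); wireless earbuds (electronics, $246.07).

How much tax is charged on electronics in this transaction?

USB-C hub $39.22: electronics → 6% → $2.35
Game controller $57.61: electronics → 6% → $3.46
Noise-cancelling headphones $226.81: electronics → 6% → $13.61
Wireless earbuds $246.07: electronics → 6% → $14.76
Tax on electronics = $2.35 + $3.46 + $13.61 + $14.76 = $34.18

$34.18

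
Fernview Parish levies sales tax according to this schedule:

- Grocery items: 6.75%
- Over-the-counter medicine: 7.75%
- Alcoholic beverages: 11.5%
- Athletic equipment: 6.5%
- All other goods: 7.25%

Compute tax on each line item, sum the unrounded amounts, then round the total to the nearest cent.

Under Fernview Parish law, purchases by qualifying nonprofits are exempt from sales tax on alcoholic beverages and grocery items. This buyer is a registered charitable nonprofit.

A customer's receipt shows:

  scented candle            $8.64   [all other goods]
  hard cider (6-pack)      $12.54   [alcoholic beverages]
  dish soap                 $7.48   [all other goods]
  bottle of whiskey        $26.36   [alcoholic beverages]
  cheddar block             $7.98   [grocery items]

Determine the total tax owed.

$1.17

Scented candle $8.64: all other goods → 7.25% → $0.6264
Hard cider (6-pack) $12.54: alcoholic beverages, buyer-exempt → 0% → $0.00
Dish soap $7.48: all other goods → 7.25% → $0.5423
Bottle of whiskey $26.36: alcoholic beverages, buyer-exempt → 0% → $0.00
Cheddar block $7.98: grocery items, buyer-exempt → 0% → $0.00
Unrounded tax sum = $1.1687 → $1.17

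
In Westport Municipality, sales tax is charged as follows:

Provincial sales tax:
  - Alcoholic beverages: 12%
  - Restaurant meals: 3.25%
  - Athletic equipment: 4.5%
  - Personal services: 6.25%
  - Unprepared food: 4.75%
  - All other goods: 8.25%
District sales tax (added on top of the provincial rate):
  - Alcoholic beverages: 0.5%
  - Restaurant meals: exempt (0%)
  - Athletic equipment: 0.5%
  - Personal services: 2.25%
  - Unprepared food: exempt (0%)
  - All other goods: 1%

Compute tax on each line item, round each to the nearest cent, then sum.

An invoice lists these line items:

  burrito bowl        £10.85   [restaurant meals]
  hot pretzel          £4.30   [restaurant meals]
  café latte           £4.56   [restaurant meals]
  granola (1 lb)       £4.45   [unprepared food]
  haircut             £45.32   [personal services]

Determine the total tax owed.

Burrito bowl £10.85: restaurant meals → 3.25% + 0% district = 3.25% → £0.35
Hot pretzel £4.30: restaurant meals → 3.25% + 0% district = 3.25% → £0.14
Café latte £4.56: restaurant meals → 3.25% + 0% district = 3.25% → £0.15
Granola (1 lb) £4.45: unprepared food → 4.75% + 0% district = 4.75% → £0.21
Haircut £45.32: personal services → 6.25% + 2.25% district = 8.5% → £3.85
Total tax = £0.35 + £0.14 + £0.15 + £0.21 + £3.85 = £4.70

£4.70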